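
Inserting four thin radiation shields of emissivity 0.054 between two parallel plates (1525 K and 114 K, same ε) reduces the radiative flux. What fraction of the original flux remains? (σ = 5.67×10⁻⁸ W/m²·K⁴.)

ratio ≈ 0.200

With N identical shields there are N+1 = 5 gaps in series, each with the same radiative resistance, so the flux falls to 1/(N+1) of its unshielded value.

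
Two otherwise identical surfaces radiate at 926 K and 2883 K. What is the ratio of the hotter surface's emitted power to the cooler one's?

ratio ≈ 94.0

P ∝ T⁴, so the ratio is (2883/926)⁴ = (3.113)⁴ = 94.0.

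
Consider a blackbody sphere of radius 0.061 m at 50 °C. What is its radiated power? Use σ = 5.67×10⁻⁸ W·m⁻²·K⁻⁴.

A = 4πr² = 4π × (0.061)² = 0.0468 m².
50 °C = 323 K.
P = σAT⁴ = 5.67×10⁻⁸ × 0.0468 × (323)⁴ = 5.67×10⁻⁸ × 0.0468 × 1.09×10^10.
P = 28.9 W.

P ≈ 28.9 W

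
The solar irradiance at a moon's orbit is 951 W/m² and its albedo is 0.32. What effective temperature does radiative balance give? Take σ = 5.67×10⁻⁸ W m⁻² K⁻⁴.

T ≈ 231 K

Power absorbed = (1−a)S·πR²; power emitted = 4πR²σT⁴. Equating and cancelling πR²:
T = ((1−a)S / 4σ)^(1/4) = (647 / (4 × 5.67×10⁻⁸))^(1/4) = (2.85×10^9)^(1/4).
T = 231 K.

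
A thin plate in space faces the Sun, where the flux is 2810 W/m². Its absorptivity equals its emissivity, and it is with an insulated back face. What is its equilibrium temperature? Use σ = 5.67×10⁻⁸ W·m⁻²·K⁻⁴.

T ≈ 472 K

Absorbed flux αS = emitted flux εσT⁴ (one radiating face); with α = ε, T = (S/σ)^(1/4).
T = (2810 / 5.67×10⁻⁸)^(1/4) = (4.96×10^10)^(1/4).
T = 472 K.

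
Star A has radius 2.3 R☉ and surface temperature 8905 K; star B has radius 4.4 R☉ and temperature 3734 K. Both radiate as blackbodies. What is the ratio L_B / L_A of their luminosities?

L = 4πR²σT⁴ ∝ R²T⁴, so L_B/L_A = (4.4/2.3)² × (3734/8905)⁴ = 3.66 × 0.0309 = 0.113.

L_B/L_A ≈ 0.113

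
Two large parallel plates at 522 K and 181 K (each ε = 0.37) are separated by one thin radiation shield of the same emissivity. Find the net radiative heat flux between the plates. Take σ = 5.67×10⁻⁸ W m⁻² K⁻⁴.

q ≈ 471 W/m²

Each of the 2 gaps contributes resistance (2/ε − 1) = 2/0.37 − 1 = 4.405; total = 8.811.
q = σ(T₁⁴ − T₂⁴) / 8.811 = 5.67×10⁻⁸ × 7.32×10^10 / 8.811 = 471 W/m².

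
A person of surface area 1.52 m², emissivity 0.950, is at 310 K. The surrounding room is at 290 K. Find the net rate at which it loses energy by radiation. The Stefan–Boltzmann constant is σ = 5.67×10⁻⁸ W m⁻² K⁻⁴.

Q ≈ 177 W

Q = εσA(T⁴ − T_s⁴). T⁴ − T_s⁴ = (310)⁴ − (290)⁴ = 9.24×10^9 − 7.07×10^9 = 2.16×10^9 K⁴.
Q = 0.950 × 5.67×10⁻⁸ × 1.52 × 2.16×10^9 = 177 W.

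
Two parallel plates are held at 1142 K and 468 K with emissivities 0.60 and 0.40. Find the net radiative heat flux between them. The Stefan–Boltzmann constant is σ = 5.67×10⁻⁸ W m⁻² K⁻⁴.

For two large parallel gray plates, q = σ(T₁⁴ − T₂⁴) / (1/ε₁ + 1/ε₂ − 1).
1/ε₁ + 1/ε₂ − 1 = 1/0.60 + 1/0.40 − 1 = 3.167.
T₁⁴ − T₂⁴ = 1.70×10^12 − 4.80×10^10 = 1.65×10^12 K⁴.
q = 5.67×10⁻⁸ × 1.65×10^12 / 3.167 = 29600 W/m².

q ≈ 29600 W/m²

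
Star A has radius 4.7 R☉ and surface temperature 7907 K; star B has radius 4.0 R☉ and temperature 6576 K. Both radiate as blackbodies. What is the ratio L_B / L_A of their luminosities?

L = 4πR²σT⁴ ∝ R²T⁴, so L_B/L_A = (4.0/4.7)² × (6576/7907)⁴ = 0.724 × 0.478 = 0.347.

L_B/L_A ≈ 0.347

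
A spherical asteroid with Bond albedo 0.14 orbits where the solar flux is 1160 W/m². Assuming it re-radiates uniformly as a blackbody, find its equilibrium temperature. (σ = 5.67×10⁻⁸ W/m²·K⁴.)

Power absorbed = (1−a)S·πR²; power emitted = 4πR²σT⁴. Equating and cancelling πR²:
T = ((1−a)S / 4σ)^(1/4) = (998 / (4 × 5.67×10⁻⁸))^(1/4) = (4.40×10^9)^(1/4).
T = 258 K.

T ≈ 258 K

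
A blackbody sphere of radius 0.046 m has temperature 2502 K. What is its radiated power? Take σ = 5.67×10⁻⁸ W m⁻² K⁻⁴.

P ≈ 59100 W

A = 4πr² = 4π × (0.046)² = 0.0266 m².
P = σAT⁴ = 5.67×10⁻⁸ × 0.0266 × (2502)⁴ = 5.67×10⁻⁸ × 0.0266 × 3.92×10^13.
P = 59100 W.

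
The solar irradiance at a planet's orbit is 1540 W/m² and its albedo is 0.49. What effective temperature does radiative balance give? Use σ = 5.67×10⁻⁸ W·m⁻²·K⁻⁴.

Power absorbed = (1−a)S·πR²; power emitted = 4πR²σT⁴. Equating and cancelling πR²:
T = ((1−a)S / 4σ)^(1/4) = (785 / (4 × 5.67×10⁻⁸))^(1/4) = (3.46×10^9)^(1/4).
T = 243 K.

T ≈ 243 K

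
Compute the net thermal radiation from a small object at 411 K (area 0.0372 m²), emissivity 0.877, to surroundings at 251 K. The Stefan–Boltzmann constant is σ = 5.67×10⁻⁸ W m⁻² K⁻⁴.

Q = εσA(T⁴ − T_s⁴). T⁴ − T_s⁴ = (411)⁴ − (251)⁴ = 2.85×10^10 − 3.97×10^9 = 2.46×10^10 K⁴.
Q = 0.877 × 5.67×10⁻⁸ × 0.0372 × 2.46×10^10 = 45.4 W.

Q ≈ 45.4 W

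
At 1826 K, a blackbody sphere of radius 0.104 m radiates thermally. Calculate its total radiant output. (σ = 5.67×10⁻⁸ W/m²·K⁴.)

A = 4πr² = 4π × (0.104)² = 0.136 m².
P = σAT⁴ = 5.67×10⁻⁸ × 0.136 × (1826)⁴ = 5.67×10⁻⁸ × 0.136 × 1.11×10^13.
P = 85700 W.

P ≈ 85700 W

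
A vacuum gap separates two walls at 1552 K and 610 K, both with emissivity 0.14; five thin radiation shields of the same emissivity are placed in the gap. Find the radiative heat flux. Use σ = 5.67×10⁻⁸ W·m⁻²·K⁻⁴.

Each of the 6 gaps contributes resistance (2/ε − 1) = 2/0.14 − 1 = 13.29; total = 79.71.
q = σ(T₁⁴ − T₂⁴) / 79.71 = 5.67×10⁻⁸ × 5.66×10^12 / 79.71 = 4030 W/m².

q ≈ 4030 W/m²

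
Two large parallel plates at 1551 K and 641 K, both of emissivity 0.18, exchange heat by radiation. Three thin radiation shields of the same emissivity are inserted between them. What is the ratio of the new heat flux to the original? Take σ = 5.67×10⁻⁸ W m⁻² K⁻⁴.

ratio ≈ 0.250

With N identical shields there are N+1 = 4 gaps in series, each with the same radiative resistance, so the flux falls to 1/(N+1) of its unshielded value.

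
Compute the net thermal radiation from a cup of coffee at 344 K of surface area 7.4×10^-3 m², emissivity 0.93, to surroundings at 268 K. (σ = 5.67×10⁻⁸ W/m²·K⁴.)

Q ≈ 3.45 W

Q = εσA(T⁴ − T_s⁴). T⁴ − T_s⁴ = (344)⁴ − (268)⁴ = 1.40×10^10 − 5.16×10^9 = 8.84×10^9 K⁴.
Q = 0.93 × 5.67×10⁻⁸ × 7.40×10^-3 × 8.84×10^9 = 3.45 W.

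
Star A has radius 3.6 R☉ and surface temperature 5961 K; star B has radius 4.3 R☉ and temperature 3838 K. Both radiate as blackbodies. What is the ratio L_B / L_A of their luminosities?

L_B/L_A ≈ 0.245

L = 4πR²σT⁴ ∝ R²T⁴, so L_B/L_A = (4.3/3.6)² × (3838/5961)⁴ = 1.43 × 0.172 = 0.245.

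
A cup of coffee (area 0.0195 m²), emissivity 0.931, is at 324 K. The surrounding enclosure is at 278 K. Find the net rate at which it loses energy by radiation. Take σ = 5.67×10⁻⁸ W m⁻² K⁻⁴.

Q = εσA(T⁴ − T_s⁴). T⁴ − T_s⁴ = (324)⁴ − (278)⁴ = 1.10×10^10 − 5.97×10^9 = 5.05×10^9 K⁴.
Q = 0.931 × 5.67×10⁻⁸ × 0.0195 × 5.05×10^9 = 5.20 W.

Q ≈ 5.20 W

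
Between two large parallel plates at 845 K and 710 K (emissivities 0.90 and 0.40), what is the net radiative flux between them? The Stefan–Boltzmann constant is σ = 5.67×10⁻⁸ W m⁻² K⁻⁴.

For two large parallel gray plates, q = σ(T₁⁴ − T₂⁴) / (1/ε₁ + 1/ε₂ − 1).
1/ε₁ + 1/ε₂ − 1 = 1/0.90 + 1/0.40 − 1 = 2.611.
T₁⁴ − T₂⁴ = 5.10×10^11 − 2.54×10^11 = 2.56×10^11 K⁴.
q = 5.67×10⁻⁸ × 2.56×10^11 / 2.611 = 5550 W/m².

q ≈ 5550 W/m²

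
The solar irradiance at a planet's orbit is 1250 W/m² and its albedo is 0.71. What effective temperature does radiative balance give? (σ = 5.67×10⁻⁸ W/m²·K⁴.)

Power absorbed = (1−a)S·πR²; power emitted = 4πR²σT⁴. Equating and cancelling πR²:
T = ((1−a)S / 4σ)^(1/4) = (363 / (4 × 5.67×10⁻⁸))^(1/4) = (1.60×10^9)^(1/4).
T = 200 K.

T ≈ 200 K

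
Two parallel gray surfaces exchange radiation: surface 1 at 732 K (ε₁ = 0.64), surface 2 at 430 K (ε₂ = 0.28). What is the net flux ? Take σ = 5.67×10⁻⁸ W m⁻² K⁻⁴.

For two large parallel gray plates, q = σ(T₁⁴ − T₂⁴) / (1/ε₁ + 1/ε₂ − 1).
1/ε₁ + 1/ε₂ − 1 = 1/0.64 + 1/0.28 − 1 = 4.134.
T₁⁴ − T₂⁴ = 2.87×10^11 − 3.42×10^10 = 2.53×10^11 K⁴.
q = 5.67×10⁻⁸ × 2.53×10^11 / 4.134 = 3470 W/m².

q ≈ 3470 W/m²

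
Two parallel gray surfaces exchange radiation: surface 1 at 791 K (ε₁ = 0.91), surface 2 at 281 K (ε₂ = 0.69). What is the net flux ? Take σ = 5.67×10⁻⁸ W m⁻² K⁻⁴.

q ≈ 14100 W/m²

For two large parallel gray plates, q = σ(T₁⁴ − T₂⁴) / (1/ε₁ + 1/ε₂ − 1).
1/ε₁ + 1/ε₂ − 1 = 1/0.91 + 1/0.69 − 1 = 1.548.
T₁⁴ − T₂⁴ = 3.91×10^11 − 6.23×10^9 = 3.85×10^11 K⁴.
q = 5.67×10⁻⁸ × 3.85×10^11 / 1.548 = 14100 W/m².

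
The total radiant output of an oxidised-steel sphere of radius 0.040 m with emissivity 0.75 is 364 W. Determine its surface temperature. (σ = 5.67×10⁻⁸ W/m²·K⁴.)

A = 4πr² = 4π × (0.040)² = 0.0201 m².
From P = εσAT⁴, T = (P / εσA)^(1/4) = (364 / (0.75 × 5.67×10⁻⁸ × 0.0201))^(1/4).
T = (4.26×10^11)^(1/4) = 808 K.

T ≈ 808 K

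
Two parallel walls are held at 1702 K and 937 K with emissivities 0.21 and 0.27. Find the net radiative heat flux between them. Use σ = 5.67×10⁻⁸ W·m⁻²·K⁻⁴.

q ≈ 57900 W/m²

For two large parallel gray plates, q = σ(T₁⁴ − T₂⁴) / (1/ε₁ + 1/ε₂ − 1).
1/ε₁ + 1/ε₂ − 1 = 1/0.21 + 1/0.27 − 1 = 7.466.
T₁⁴ − T₂⁴ = 8.39×10^12 − 7.71×10^11 = 7.62×10^12 K⁴.
q = 5.67×10⁻⁸ × 7.62×10^12 / 7.466 = 57900 W/m².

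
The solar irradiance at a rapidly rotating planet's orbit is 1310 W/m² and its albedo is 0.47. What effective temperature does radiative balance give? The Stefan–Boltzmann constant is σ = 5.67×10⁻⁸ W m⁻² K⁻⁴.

Power absorbed = (1−a)S·πR²; power emitted = 4πR²σT⁴. Equating and cancelling πR²:
T = ((1−a)S / 4σ)^(1/4) = (694 / (4 × 5.67×10⁻⁸))^(1/4) = (3.06×10^9)^(1/4).
T = 235 K.

T ≈ 235 K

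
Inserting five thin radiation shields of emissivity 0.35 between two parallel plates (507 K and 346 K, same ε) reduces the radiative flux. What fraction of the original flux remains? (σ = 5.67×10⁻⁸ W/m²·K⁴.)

ratio ≈ 0.167

With N identical shields there are N+1 = 6 gaps in series, each with the same radiative resistance, so the flux falls to 1/(N+1) of its unshielded value.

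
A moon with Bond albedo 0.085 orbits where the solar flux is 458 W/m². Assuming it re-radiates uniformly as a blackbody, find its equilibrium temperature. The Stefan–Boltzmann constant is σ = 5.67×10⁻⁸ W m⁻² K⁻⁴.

T ≈ 207 K

Power absorbed = (1−a)S·πR²; power emitted = 4πR²σT⁴. Equating and cancelling πR²:
T = ((1−a)S / 4σ)^(1/4) = (419 / (4 × 5.67×10⁻⁸))^(1/4) = (1.85×10^9)^(1/4).
T = 207 K.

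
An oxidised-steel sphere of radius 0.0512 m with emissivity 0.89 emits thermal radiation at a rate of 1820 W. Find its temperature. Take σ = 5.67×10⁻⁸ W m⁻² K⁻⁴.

A = 4πr² = 4π × (0.0512)² = 0.0329 m².
From P = εσAT⁴, T = (P / εσA)^(1/4) = (1820 / (0.89 × 5.67×10⁻⁸ × 0.0329))^(1/4).
T = (1.09×10^12)^(1/4) = 1020 K.

T ≈ 1020 K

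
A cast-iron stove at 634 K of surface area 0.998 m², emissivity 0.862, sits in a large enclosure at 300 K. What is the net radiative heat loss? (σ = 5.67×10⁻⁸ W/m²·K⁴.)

Q = εσA(T⁴ − T_s⁴). T⁴ − T_s⁴ = (634)⁴ − (300)⁴ = 1.62×10^11 − 8.10×10^9 = 1.53×10^11 K⁴.
Q = 0.862 × 5.67×10⁻⁸ × 0.998 × 1.53×10^11 = 7490 W.

Q ≈ 7490 W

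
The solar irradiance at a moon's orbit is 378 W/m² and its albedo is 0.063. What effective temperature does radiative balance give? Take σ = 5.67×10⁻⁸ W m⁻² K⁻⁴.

T ≈ 199 K

Power absorbed = (1−a)S·πR²; power emitted = 4πR²σT⁴. Equating and cancelling πR²:
T = ((1−a)S / 4σ)^(1/4) = (354 / (4 × 5.67×10⁻⁸))^(1/4) = (1.56×10^9)^(1/4).
T = 199 K.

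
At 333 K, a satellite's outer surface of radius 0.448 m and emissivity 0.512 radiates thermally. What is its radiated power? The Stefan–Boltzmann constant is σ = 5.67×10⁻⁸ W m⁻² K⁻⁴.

A = 4πr² = 4π × (0.448)² = 2.52 m².
P = εσAT⁴ = 0.512 × 5.67×10⁻⁸ × 2.52 × (333)⁴ = 0.512 × 5.67×10⁻⁸ × 2.52 × 1.23×10^10.
P = 900 W.

P ≈ 900 W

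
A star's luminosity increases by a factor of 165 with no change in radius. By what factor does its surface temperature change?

factor ≈ 3.58

P ∝ T⁴ ⇒ T ∝ P^(1/4), so T scales by (165)^(1/4) = 3.58.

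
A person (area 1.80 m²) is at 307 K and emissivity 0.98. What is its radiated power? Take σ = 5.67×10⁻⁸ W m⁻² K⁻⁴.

P = εσAT⁴ = 0.98 × 5.67×10⁻⁸ × 1.80 × (307)⁴ = 0.98 × 5.67×10⁻⁸ × 1.80 × 8.88×10^9.
P = 888 W.

P ≈ 888 W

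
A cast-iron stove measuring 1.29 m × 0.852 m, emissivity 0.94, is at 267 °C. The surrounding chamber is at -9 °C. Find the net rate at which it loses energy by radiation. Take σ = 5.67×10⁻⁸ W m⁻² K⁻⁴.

Q ≈ 4700 W

A = 1.29 × 0.852 = 1.10 m².
Convert: 267 °C = 540 K; -9 °C = 264 K.
Q = εσA(T⁴ − T_s⁴). T⁴ − T_s⁴ = (540)⁴ − (264)⁴ = 8.50×10^10 − 4.86×10^9 = 8.02×10^10 K⁴.
Q = 0.94 × 5.67×10⁻⁸ × 1.10 × 8.02×10^10 = 4700 W.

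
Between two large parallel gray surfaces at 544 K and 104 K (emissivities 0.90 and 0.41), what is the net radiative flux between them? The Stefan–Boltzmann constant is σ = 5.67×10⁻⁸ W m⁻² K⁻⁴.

q ≈ 1940 W/m²

For two large parallel gray plates, q = σ(T₁⁴ − T₂⁴) / (1/ε₁ + 1/ε₂ − 1).
1/ε₁ + 1/ε₂ − 1 = 1/0.90 + 1/0.41 − 1 = 2.550.
T₁⁴ − T₂⁴ = 8.76×10^10 − 1.17×10^8 = 8.75×10^10 K⁴.
q = 5.67×10⁻⁸ × 8.75×10^10 / 2.550 = 1940 W/m².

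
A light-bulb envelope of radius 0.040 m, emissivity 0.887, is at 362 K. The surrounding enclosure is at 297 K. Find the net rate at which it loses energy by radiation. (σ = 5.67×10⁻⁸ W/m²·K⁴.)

A = 4πr² = 4π × (0.040)² = 0.0201 m².
Q = εσA(T⁴ − T_s⁴). T⁴ − T_s⁴ = (362)⁴ − (297)⁴ = 1.72×10^10 − 7.78×10^9 = 9.39×10^9 K⁴.
Q = 0.887 × 5.67×10⁻⁸ × 0.0201 × 9.39×10^9 = 9.50 W.

Q ≈ 9.50 W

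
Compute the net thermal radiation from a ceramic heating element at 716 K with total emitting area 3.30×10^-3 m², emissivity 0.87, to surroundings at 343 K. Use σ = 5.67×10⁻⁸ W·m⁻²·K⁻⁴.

Q ≈ 40.5 W

Q = εσA(T⁴ − T_s⁴). T⁴ − T_s⁴ = (716)⁴ − (343)⁴ = 2.63×10^11 − 1.38×10^10 = 2.49×10^11 K⁴.
Q = 0.87 × 5.67×10⁻⁸ × 3.30×10^-3 × 2.49×10^11 = 40.5 W.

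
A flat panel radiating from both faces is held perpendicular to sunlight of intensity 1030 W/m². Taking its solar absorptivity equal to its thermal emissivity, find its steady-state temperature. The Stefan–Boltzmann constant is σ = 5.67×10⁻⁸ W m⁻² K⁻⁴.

T ≈ 309 K

Absorbed flux αS = emitted flux 2εσT⁴ per unit area; with α = ε this gives T = (S/2σ)^(1/4).
T = (1030 / (2 × 5.67×10⁻⁸))^(1/4) = (9.08×10^9)^(1/4).
T = 309 K.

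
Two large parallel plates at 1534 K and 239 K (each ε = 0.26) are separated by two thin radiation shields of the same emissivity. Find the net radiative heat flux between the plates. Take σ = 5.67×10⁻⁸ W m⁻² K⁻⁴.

q ≈ 15600 W/m²

Each of the 3 gaps contributes resistance (2/ε − 1) = 2/0.26 − 1 = 6.692; total = 20.08.
q = σ(T₁⁴ − T₂⁴) / 20.08 = 5.67×10⁻⁸ × 5.53×10^12 / 20.08 = 15600 W/m².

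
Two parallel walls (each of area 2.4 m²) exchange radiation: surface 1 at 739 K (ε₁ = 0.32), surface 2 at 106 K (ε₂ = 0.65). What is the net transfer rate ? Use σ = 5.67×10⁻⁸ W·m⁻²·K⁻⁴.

Q ≈ 11100 W

For two large parallel gray plates, q = σ(T₁⁴ − T₂⁴) / (1/ε₁ + 1/ε₂ − 1).
1/ε₁ + 1/ε₂ − 1 = 1/0.32 + 1/0.65 − 1 = 3.663.
T₁⁴ − T₂⁴ = 2.98×10^11 − 1.26×10^8 = 2.98×10^11 K⁴.
q = 5.67×10⁻⁸ × 2.98×10^11 / 3.663 = 4610 W/m².
Q = q·A = 4610 × 2.4 = 11100 W.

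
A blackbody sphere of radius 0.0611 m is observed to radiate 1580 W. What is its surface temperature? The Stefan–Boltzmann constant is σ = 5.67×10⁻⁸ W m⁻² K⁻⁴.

T ≈ 878 K

A = 4πr² = 4π × (0.0611)² = 0.0469 m².
From P = σAT⁴, T = (P / σA)^(1/4) = (1580 / (5.67×10⁻⁸ × 0.0469))^(1/4).
T = (5.94×10^11)^(1/4) = 878 K.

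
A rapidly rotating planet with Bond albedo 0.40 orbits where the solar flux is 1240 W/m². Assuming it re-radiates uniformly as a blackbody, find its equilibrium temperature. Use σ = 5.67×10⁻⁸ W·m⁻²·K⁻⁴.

Power absorbed = (1−a)S·πR²; power emitted = 4πR²σT⁴. Equating and cancelling πR²:
T = ((1−a)S / 4σ)^(1/4) = (744 / (4 × 5.67×10⁻⁸))^(1/4) = (3.28×10^9)^(1/4).
T = 239 K.

T ≈ 239 K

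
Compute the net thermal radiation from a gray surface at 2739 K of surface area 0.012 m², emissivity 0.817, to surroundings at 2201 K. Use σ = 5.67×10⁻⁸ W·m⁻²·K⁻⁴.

Q ≈ 18200 W

Q = εσA(T⁴ − T_s⁴). T⁴ − T_s⁴ = (2739)⁴ − (2201)⁴ = 5.63×10^13 − 2.35×10^13 = 3.28×10^13 K⁴.
Q = 0.817 × 5.67×10⁻⁸ × 0.0120 × 3.28×10^13 = 18200 W.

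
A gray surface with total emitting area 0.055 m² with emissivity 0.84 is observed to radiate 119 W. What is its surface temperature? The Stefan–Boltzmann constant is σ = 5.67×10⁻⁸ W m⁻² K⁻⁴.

T ≈ 462 K

From P = εσAT⁴, T = (P / εσA)^(1/4) = (119 / (0.84 × 5.67×10⁻⁸ × 0.0550))^(1/4).
T = (4.54×10^10)^(1/4) = 462 K.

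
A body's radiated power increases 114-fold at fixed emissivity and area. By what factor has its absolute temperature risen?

factor ≈ 3.27

P ∝ T⁴ ⇒ T ∝ P^(1/4), so T scales by (114)^(1/4) = 3.27.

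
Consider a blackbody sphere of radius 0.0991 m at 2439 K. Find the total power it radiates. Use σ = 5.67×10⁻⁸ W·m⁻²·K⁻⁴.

A = 4πr² = 4π × (0.0991)² = 0.123 m².
P = σAT⁴ = 5.67×10⁻⁸ × 0.123 × (2439)⁴ = 5.67×10⁻⁸ × 0.123 × 3.54×10^13.
P = 2.48×10^5 W.

P ≈ 2.48×10^5 W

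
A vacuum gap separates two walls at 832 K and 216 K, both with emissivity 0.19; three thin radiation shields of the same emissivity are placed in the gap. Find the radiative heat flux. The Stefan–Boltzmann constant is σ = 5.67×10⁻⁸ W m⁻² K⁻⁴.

Each of the 4 gaps contributes resistance (2/ε − 1) = 2/0.19 − 1 = 9.526; total = 38.11.
q = σ(T₁⁴ − T₂⁴) / 38.11 = 5.67×10⁻⁸ × 4.77×10^11 / 38.11 = 710 W/m².

q ≈ 710 W/m²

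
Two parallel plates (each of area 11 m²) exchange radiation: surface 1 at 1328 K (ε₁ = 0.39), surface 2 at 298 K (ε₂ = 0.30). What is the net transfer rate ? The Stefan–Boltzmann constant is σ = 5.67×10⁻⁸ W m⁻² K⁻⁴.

For two large parallel gray plates, q = σ(T₁⁴ − T₂⁴) / (1/ε₁ + 1/ε₂ − 1).
1/ε₁ + 1/ε₂ − 1 = 1/0.39 + 1/0.30 − 1 = 4.897.
T₁⁴ − T₂⁴ = 3.11×10^12 − 7.89×10^9 = 3.10×10^12 K⁴.
q = 5.67×10⁻⁸ × 3.10×10^12 / 4.897 = 35900 W/m².
Q = q·A = 35900 × 11 = 3.95×10^5 W.

Q ≈ 3.95×10^5 W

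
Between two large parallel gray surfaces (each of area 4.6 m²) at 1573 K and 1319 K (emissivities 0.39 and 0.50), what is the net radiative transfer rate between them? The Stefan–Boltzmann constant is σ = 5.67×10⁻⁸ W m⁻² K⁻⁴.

Q ≈ 2.27×10^5 W

For two large parallel gray plates, q = σ(T₁⁴ − T₂⁴) / (1/ε₁ + 1/ε₂ − 1).
1/ε₁ + 1/ε₂ − 1 = 1/0.39 + 1/0.50 − 1 = 3.564.
T₁⁴ − T₂⁴ = 6.12×10^12 − 3.03×10^12 = 3.10×10^12 K⁴.
q = 5.67×10⁻⁸ × 3.10×10^12 / 3.564 = 49200 W/m².
Q = q·A = 49200 × 4.6 = 2.27×10^5 W.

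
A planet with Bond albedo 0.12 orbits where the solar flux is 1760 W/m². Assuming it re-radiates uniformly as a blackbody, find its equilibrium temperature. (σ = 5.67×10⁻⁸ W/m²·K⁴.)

Power absorbed = (1−a)S·πR²; power emitted = 4πR²σT⁴. Equating and cancelling πR²:
T = ((1−a)S / 4σ)^(1/4) = (1550 / (4 × 5.67×10⁻⁸))^(1/4) = (6.83×10^9)^(1/4).
T = 287 K.

T ≈ 287 K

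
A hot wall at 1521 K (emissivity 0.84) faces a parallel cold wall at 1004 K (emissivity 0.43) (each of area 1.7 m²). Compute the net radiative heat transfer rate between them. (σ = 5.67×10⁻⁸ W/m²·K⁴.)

Q ≈ 1.66×10^5 W

For two large parallel gray plates, q = σ(T₁⁴ − T₂⁴) / (1/ε₁ + 1/ε₂ − 1).
1/ε₁ + 1/ε₂ − 1 = 1/0.84 + 1/0.43 − 1 = 2.516.
T₁⁴ − T₂⁴ = 5.35×10^12 − 1.02×10^12 = 4.34×10^12 K⁴.
q = 5.67×10⁻⁸ × 4.34×10^12 / 2.516 = 97700 W/m².
Q = q·A = 97700 × 1.7 = 1.66×10^5 W.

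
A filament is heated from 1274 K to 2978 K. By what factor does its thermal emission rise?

P ∝ T⁴, so the ratio is (2978/1274)⁴ = (2.338)⁴ = 29.9.

ratio ≈ 29.9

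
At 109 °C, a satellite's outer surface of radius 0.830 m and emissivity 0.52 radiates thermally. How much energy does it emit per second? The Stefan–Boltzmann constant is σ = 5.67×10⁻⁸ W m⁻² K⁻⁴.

P ≈ 5440 W

A = 4πr² = 4π × (0.830)² = 8.66 m².
109 °C = 382 K.
P = εσAT⁴ = 0.52 × 5.67×10⁻⁸ × 8.66 × (382)⁴ = 0.52 × 5.67×10⁻⁸ × 8.66 × 2.13×10^10.
P = 5440 W.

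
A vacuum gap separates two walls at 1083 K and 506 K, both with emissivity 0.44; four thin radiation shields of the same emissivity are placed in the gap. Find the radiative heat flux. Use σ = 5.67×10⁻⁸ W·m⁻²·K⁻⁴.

Each of the 5 gaps contributes resistance (2/ε − 1) = 2/0.44 − 1 = 3.545; total = 17.73.
q = σ(T₁⁴ − T₂⁴) / 17.73 = 5.67×10⁻⁸ × 1.31×10^12 / 17.73 = 4190 W/m².

q ≈ 4190 W/m²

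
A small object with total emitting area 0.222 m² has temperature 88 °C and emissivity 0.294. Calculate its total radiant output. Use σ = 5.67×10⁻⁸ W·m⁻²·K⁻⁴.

P ≈ 62.9 W

88 °C = 361 K.
Stefan–Boltzmann: P = εσAT⁴ = 0.294 × 5.67×10⁻⁸ × 0.222 × (361)⁴ = 0.294 × 5.67×10⁻⁸ × 0.222 × 1.70×10^10.
P = 62.9 W.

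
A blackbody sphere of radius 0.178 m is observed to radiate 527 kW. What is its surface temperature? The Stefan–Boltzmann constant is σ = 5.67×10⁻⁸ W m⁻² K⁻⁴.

A = 4πr² = 4π × (0.178)² = 0.398 m².
From P = σAT⁴, T = (P / σA)^(1/4) = (5.27×10^5 / (5.67×10⁻⁸ × 0.398))^(1/4).
T = (2.33×10^13)^(1/4) = 2200 K.

T ≈ 2200 K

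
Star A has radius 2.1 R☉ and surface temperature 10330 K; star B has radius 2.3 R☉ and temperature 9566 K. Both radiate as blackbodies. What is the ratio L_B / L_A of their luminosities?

L = 4πR²σT⁴ ∝ R²T⁴, so L_B/L_A = (2.3/2.1)² × (9566/10330)⁴ = 1.20 × 0.735 = 0.882.

L_B/L_A ≈ 0.882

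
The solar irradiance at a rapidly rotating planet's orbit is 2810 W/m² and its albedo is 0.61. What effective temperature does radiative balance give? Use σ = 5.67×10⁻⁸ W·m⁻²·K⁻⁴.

Power absorbed = (1−a)S·πR²; power emitted = 4πR²σT⁴. Equating and cancelling πR²:
T = ((1−a)S / 4σ)^(1/4) = (1100 / (4 × 5.67×10⁻⁸))^(1/4) = (4.83×10^9)^(1/4).
T = 264 K.

T ≈ 264 K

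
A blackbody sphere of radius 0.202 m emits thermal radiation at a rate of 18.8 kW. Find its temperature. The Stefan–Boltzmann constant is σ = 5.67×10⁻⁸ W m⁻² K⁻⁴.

A = 4πr² = 4π × (0.202)² = 0.513 m².
From P = σAT⁴, T = (P / σA)^(1/4) = (18800 / (5.67×10⁻⁸ × 0.513))^(1/4).
T = (6.47×10^11)^(1/4) = 897 K.

T ≈ 897 K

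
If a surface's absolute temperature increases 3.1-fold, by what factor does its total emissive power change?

factor ≈ 92.4

P ∝ T⁴, so the power scales as (3.1)⁴ = 92.4.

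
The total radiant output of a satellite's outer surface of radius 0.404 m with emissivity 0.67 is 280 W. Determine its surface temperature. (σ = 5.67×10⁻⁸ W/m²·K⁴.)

A = 4πr² = 4π × (0.404)² = 2.05 m².
From P = εσAT⁴, T = (P / εσA)^(1/4) = (280 / (0.67 × 5.67×10⁻⁸ × 2.05))^(1/4).
T = (3.59×10^9)^(1/4) = 245 K.

T ≈ 245 K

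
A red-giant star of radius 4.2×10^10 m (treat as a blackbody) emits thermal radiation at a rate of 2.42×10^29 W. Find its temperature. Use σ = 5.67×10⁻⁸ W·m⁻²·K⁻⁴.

T ≈ 3730 K

A = 4πr² = 4π × (4.2×10^10)² = 2.22×10^22 m².
From P = σAT⁴, T = (P / σA)^(1/4) = (2.42×10^29 / (5.67×10⁻⁸ × 2.22×10^22))^(1/4).
T = (1.93×10^14)^(1/4) = 3730 K.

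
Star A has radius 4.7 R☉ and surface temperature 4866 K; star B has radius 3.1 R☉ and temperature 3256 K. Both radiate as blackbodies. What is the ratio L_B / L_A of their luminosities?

L_B/L_A ≈ 0.0872

L = 4πR²σT⁴ ∝ R²T⁴, so L_B/L_A = (3.1/4.7)² × (3256/4866)⁴ = 0.435 × 0.200 = 0.0872.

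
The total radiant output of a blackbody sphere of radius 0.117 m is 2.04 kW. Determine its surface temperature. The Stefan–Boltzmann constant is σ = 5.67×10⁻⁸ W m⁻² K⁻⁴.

T ≈ 676 K

A = 4πr² = 4π × (0.117)² = 0.172 m².
From P = σAT⁴, T = (P / σA)^(1/4) = (2040 / (5.67×10⁻⁸ × 0.172))^(1/4).
T = (2.09×10^11)^(1/4) = 676 K.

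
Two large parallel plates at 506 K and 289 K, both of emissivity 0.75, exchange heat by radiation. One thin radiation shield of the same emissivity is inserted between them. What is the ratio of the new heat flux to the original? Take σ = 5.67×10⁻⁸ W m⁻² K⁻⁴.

ratio ≈ 0.500

With N identical shields there are N+1 = 2 gaps in series, each with the same radiative resistance, so the flux falls to 1/(N+1) of its unshielded value.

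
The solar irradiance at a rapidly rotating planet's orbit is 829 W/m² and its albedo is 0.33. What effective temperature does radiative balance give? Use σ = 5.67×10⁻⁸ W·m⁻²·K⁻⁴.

Power absorbed = (1−a)S·πR²; power emitted = 4πR²σT⁴. Equating and cancelling πR²:
T = ((1−a)S / 4σ)^(1/4) = (555 / (4 × 5.67×10⁻⁸))^(1/4) = (2.45×10^9)^(1/4).
T = 222 K.

T ≈ 222 K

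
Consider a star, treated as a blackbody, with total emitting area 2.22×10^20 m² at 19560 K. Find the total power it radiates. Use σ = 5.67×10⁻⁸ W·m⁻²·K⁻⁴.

P = σAT⁴ = 5.67×10⁻⁸ × 2.22×10^20 × (19560)⁴ = 5.67×10⁻⁸ × 2.22×10^20 × 1.46×10^17.
P = 1.84×10^30 W.

P ≈ 1.84×10^30 W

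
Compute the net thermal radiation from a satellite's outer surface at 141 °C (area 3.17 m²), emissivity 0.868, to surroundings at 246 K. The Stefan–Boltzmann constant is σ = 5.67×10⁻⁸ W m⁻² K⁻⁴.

Convert: 141 °C = 414 K.
Q = εσA(T⁴ − T_s⁴). T⁴ − T_s⁴ = (414)⁴ − (246)⁴ = 2.94×10^10 − 3.66×10^9 = 2.57×10^10 K⁴.
Q = 0.868 × 5.67×10⁻⁸ × 3.17 × 2.57×10^10 = 4010 W.

Q ≈ 4010 W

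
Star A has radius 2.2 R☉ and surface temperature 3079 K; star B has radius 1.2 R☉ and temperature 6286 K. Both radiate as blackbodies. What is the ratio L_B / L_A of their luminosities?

L = 4πR²σT⁴ ∝ R²T⁴, so L_B/L_A = (1.2/2.2)² × (6286/3079)⁴ = 0.298 × 17.4 = 5.17.

L_B/L_A ≈ 5.17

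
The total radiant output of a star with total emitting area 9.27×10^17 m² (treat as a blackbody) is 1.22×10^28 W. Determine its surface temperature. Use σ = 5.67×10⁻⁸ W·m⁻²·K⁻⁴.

T ≈ 21900 K

From P = σAT⁴, T = (P / σA)^(1/4) = (1.22×10^28 / (5.67×10⁻⁸ × 9.27×10^17))^(1/4).
T = (2.32×10^17)^(1/4) = 21900 K.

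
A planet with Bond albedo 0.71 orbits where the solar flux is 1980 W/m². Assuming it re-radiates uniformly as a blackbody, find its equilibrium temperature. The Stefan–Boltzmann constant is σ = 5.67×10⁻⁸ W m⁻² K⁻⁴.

T ≈ 224 K

Power absorbed = (1−a)S·πR²; power emitted = 4πR²σT⁴. Equating and cancelling πR²:
T = ((1−a)S / 4σ)^(1/4) = (574 / (4 × 5.67×10⁻⁸))^(1/4) = (2.53×10^9)^(1/4).
T = 224 K.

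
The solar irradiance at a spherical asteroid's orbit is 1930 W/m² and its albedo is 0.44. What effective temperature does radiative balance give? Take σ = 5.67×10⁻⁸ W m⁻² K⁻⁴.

Power absorbed = (1−a)S·πR²; power emitted = 4πR²σT⁴. Equating and cancelling πR²:
T = ((1−a)S / 4σ)^(1/4) = (1080 / (4 × 5.67×10⁻⁸))^(1/4) = (4.77×10^9)^(1/4).
T = 263 K.

T ≈ 263 K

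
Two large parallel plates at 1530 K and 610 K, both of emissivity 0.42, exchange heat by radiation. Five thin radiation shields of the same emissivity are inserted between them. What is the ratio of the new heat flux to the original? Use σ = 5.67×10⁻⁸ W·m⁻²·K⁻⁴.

With N identical shields there are N+1 = 6 gaps in series, each with the same radiative resistance, so the flux falls to 1/(N+1) of its unshielded value.

ratio ≈ 0.167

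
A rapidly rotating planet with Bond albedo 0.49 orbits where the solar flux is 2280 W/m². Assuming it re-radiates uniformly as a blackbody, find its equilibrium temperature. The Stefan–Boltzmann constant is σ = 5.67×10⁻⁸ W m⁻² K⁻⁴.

Power absorbed = (1−a)S·πR²; power emitted = 4πR²σT⁴. Equating and cancelling πR²:
T = ((1−a)S / 4σ)^(1/4) = (1160 / (4 × 5.67×10⁻⁸))^(1/4) = (5.13×10^9)^(1/4).
T = 268 K.

T ≈ 268 K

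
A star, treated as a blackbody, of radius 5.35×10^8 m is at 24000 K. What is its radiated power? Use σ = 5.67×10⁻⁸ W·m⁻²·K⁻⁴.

A = 4πr² = 4π × (5.35×10^8)² = 3.60×10^18 m².
P = σAT⁴ = 5.67×10⁻⁸ × 3.60×10^18 × (24000)⁴ = 5.67×10⁻⁸ × 3.60×10^18 × 3.32×10^17.
P = 6.77×10^28 W.

P ≈ 6.77×10^28 W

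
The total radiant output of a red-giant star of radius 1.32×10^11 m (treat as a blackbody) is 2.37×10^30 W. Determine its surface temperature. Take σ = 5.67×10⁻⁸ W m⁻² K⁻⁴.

A = 4πr² = 4π × (1.32×10^11)² = 2.19×10^23 m².
From P = σAT⁴, T = (P / σA)^(1/4) = (2.37×10^30 / (5.67×10⁻⁸ × 2.19×10^23))^(1/4).
T = (1.91×10^14)^(1/4) = 3720 K.

T ≈ 3720 K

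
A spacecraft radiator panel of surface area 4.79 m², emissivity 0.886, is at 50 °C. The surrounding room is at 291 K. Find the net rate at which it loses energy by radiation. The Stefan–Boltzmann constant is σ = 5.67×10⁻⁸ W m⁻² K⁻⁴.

Convert: 50 °C = 323 K.
Q = εσA(T⁴ − T_s⁴). T⁴ − T_s⁴ = (323)⁴ − (291)⁴ = 1.09×10^10 − 7.17×10^9 = 3.71×10^9 K⁴.
Q = 0.886 × 5.67×10⁻⁸ × 4.79 × 3.71×10^9 = 894 W.

Q ≈ 894 W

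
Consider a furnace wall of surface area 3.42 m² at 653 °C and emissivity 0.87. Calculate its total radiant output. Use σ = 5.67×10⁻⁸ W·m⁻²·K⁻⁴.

P ≈ 1.24×10^5 W

653 °C = 926 K.
Stefan–Boltzmann: P = εσAT⁴ = 0.87 × 5.67×10⁻⁸ × 3.42 × (926)⁴ = 0.87 × 5.67×10⁻⁸ × 3.42 × 7.35×10^11.
P = 1.24×10^5 W.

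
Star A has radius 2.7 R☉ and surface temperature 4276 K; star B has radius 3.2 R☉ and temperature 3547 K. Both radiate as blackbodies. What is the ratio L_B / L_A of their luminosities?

L_B/L_A ≈ 0.665

L = 4πR²σT⁴ ∝ R²T⁴, so L_B/L_A = (3.2/2.7)² × (3547/4276)⁴ = 1.40 × 0.473 = 0.665.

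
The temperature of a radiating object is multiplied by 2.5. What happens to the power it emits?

P ∝ T⁴, so the power scales as (2.5)⁴ = 39.1.

factor ≈ 39.1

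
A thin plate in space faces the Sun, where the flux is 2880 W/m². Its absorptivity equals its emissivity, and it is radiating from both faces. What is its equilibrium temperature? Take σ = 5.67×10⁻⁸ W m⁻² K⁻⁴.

T ≈ 399 K

Absorbed flux αS = emitted flux 2εσT⁴ per unit area; with α = ε this gives T = (S/2σ)^(1/4).
T = (2880 / (2 × 5.67×10⁻⁸))^(1/4) = (2.54×10^10)^(1/4).
T = 399 K.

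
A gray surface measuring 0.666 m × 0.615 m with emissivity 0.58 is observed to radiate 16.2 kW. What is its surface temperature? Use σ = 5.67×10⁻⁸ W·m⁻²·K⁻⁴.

A = 0.666 × 0.615 = 0.410 m².
From P = εσAT⁴, T = (P / εσA)^(1/4) = (16200 / (0.58 × 5.67×10⁻⁸ × 0.410))^(1/4).
T = (1.20×10^12)^(1/4) = 1050 K.

T ≈ 1050 K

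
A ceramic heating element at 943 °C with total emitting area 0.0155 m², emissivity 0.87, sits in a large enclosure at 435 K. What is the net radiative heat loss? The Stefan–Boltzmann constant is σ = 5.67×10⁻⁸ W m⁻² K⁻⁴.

Convert: 943 °C = 1216 K.
Q = εσA(T⁴ − T_s⁴). T⁴ − T_s⁴ = (1216)⁴ − (435)⁴ = 2.19×10^12 − 3.58×10^10 = 2.15×10^12 K⁴.
Q = 0.87 × 5.67×10⁻⁸ × 0.0155 × 2.15×10^12 = 1640 W.

Q ≈ 1640 W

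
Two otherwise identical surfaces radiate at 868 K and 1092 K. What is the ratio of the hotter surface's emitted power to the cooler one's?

P ∝ T⁴, so the ratio is (1092/868)⁴ = (1.258)⁴ = 2.51.

ratio ≈ 2.51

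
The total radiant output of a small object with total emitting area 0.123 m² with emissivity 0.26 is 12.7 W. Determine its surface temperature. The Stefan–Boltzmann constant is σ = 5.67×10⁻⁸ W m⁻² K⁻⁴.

From P = εσAT⁴, T = (P / εσA)^(1/4) = (12.7 / (0.26 × 5.67×10⁻⁸ × 0.123))^(1/4).
T = (7.00×10^9)^(1/4) = 289 K.

T ≈ 289 K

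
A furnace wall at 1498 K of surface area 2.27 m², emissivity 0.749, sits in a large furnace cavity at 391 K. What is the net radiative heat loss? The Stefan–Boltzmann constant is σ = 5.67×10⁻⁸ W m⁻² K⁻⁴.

Q = εσA(T⁴ − T_s⁴). T⁴ − T_s⁴ = (1498)⁴ − (391)⁴ = 5.04×10^12 − 2.34×10^10 = 5.01×10^12 K⁴.
Q = 0.749 × 5.67×10⁻⁸ × 2.27 × 5.01×10^12 = 4.83×10^5 W.

Q ≈ 4.83×10^5 W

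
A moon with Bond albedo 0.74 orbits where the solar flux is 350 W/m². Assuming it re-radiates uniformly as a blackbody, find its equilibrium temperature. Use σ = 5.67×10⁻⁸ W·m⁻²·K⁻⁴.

T ≈ 142 K

Power absorbed = (1−a)S·πR²; power emitted = 4πR²σT⁴. Equating and cancelling πR²:
T = ((1−a)S / 4σ)^(1/4) = (91.0 / (4 × 5.67×10⁻⁸))^(1/4) = (4.01×10^8)^(1/4).
T = 142 K.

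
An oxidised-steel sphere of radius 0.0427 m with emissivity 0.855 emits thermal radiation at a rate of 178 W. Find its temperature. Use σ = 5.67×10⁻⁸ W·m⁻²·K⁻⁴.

A = 4πr² = 4π × (0.0427)² = 0.0229 m².
From P = εσAT⁴, T = (P / εσA)^(1/4) = (178 / (0.855 × 5.67×10⁻⁸ × 0.0229))^(1/4).
T = (1.60×10^11)^(1/4) = 633 K.

T ≈ 633 K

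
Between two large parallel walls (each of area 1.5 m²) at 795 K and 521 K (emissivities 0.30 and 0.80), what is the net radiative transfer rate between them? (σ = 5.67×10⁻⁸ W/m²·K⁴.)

For two large parallel gray plates, q = σ(T₁⁴ − T₂⁴) / (1/ε₁ + 1/ε₂ − 1).
1/ε₁ + 1/ε₂ − 1 = 1/0.30 + 1/0.80 − 1 = 3.583.
T₁⁴ − T₂⁴ = 3.99×10^11 − 7.37×10^10 = 3.26×10^11 K⁴.
q = 5.67×10⁻⁸ × 3.26×10^11 / 3.583 = 5150 W/m².
Q = q·A = 5150 × 1.5 = 7730 W.

Q ≈ 7730 W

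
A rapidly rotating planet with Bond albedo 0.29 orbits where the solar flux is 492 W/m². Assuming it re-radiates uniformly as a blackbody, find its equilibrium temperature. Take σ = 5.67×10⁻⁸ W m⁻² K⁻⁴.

Power absorbed = (1−a)S·πR²; power emitted = 4πR²σT⁴. Equating and cancelling πR²:
T = ((1−a)S / 4σ)^(1/4) = (349 / (4 × 5.67×10⁻⁸))^(1/4) = (1.54×10^9)^(1/4).
T = 198 K.

T ≈ 198 K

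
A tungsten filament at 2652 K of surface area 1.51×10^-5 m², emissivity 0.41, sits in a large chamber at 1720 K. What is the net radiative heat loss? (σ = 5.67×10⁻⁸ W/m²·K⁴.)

Q = εσA(T⁴ − T_s⁴). T⁴ − T_s⁴ = (2652)⁴ − (1720)⁴ = 4.95×10^13 − 8.75×10^12 = 4.07×10^13 K⁴.
Q = 0.41 × 5.67×10⁻⁸ × 1.51×10^-5 × 4.07×10^13 = 14.3 W.

Q ≈ 14.3 W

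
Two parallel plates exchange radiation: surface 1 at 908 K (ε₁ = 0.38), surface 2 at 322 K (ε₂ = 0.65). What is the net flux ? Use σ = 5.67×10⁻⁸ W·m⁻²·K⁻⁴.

For two large parallel gray plates, q = σ(T₁⁴ − T₂⁴) / (1/ε₁ + 1/ε₂ − 1).
1/ε₁ + 1/ε₂ − 1 = 1/0.38 + 1/0.65 − 1 = 3.170.
T₁⁴ − T₂⁴ = 6.80×10^11 − 1.08×10^10 = 6.69×10^11 K⁴.
q = 5.67×10⁻⁸ × 6.69×10^11 / 3.170 = 12000 W/m².

q ≈ 12000 W/m²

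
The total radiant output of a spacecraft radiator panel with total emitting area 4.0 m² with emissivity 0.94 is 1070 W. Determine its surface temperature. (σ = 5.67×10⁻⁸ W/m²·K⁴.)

T ≈ 266 K

From P = εσAT⁴, T = (P / εσA)^(1/4) = (1070 / (0.94 × 5.67×10⁻⁸ × 4.00))^(1/4).
T = (5.02×10^9)^(1/4) = 266 K.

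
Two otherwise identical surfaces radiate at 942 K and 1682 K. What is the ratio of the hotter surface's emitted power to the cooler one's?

ratio ≈ 10.2

P ∝ T⁴, so the ratio is (1682/942)⁴ = (1.786)⁴ = 10.2.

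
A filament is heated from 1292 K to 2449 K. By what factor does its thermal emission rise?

P ∝ T⁴, so the ratio is (2449/1292)⁴ = (1.896)⁴ = 12.9.

ratio ≈ 12.9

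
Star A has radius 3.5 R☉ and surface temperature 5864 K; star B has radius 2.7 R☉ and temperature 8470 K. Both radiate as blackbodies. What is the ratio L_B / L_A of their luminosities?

L = 4πR²σT⁴ ∝ R²T⁴, so L_B/L_A = (2.7/3.5)² × (8470/5864)⁴ = 0.595 × 4.35 = 2.59.

L_B/L_A ≈ 2.59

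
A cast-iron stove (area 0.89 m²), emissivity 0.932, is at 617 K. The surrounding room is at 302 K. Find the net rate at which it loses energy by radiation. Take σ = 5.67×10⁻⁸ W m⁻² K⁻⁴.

Q = εσA(T⁴ − T_s⁴). T⁴ − T_s⁴ = (617)⁴ − (302)⁴ = 1.45×10^11 − 8.32×10^9 = 1.37×10^11 K⁴.
Q = 0.932 × 5.67×10⁻⁸ × 0.890 × 1.37×10^11 = 6420 W.

Q ≈ 6420 W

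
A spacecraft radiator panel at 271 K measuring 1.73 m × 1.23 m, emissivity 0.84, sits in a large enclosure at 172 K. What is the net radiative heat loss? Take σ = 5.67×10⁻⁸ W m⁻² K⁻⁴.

A = 1.73 × 1.23 = 2.13 m².
Q = εσA(T⁴ − T_s⁴). T⁴ − T_s⁴ = (271)⁴ − (172)⁴ = 5.39×10^9 − 8.75×10^8 = 4.52×10^9 K⁴.
Q = 0.84 × 5.67×10⁻⁸ × 2.13 × 4.52×10^9 = 458 W.

Q ≈ 458 W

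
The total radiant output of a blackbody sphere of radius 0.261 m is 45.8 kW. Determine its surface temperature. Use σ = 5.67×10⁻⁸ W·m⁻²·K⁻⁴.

A = 4πr² = 4π × (0.261)² = 0.856 m².
From P = σAT⁴, T = (P / σA)^(1/4) = (45800 / (5.67×10⁻⁸ × 0.856))^(1/4).
T = (9.44×10^11)^(1/4) = 986 K.

T ≈ 986 K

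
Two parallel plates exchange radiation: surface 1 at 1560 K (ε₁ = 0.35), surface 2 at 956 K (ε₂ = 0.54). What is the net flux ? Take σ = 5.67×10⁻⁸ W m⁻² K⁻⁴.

For two large parallel gray plates, q = σ(T₁⁴ − T₂⁴) / (1/ε₁ + 1/ε₂ − 1).
1/ε₁ + 1/ε₂ − 1 = 1/0.35 + 1/0.54 − 1 = 3.709.
T₁⁴ − T₂⁴ = 5.92×10^12 − 8.35×10^11 = 5.09×10^12 K⁴.
q = 5.67×10⁻⁸ × 5.09×10^12 / 3.709 = 77800 W/m².

q ≈ 77800 W/m²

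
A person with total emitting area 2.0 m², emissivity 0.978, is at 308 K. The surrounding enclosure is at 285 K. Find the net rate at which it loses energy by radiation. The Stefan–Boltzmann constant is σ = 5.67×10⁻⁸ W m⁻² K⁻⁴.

Q ≈ 266 W

Q = εσA(T⁴ − T_s⁴). T⁴ − T_s⁴ = (308)⁴ − (285)⁴ = 9.00×10^9 − 6.60×10^9 = 2.40×10^9 K⁴.
Q = 0.978 × 5.67×10⁻⁸ × 2.00 × 2.40×10^9 = 266 W.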